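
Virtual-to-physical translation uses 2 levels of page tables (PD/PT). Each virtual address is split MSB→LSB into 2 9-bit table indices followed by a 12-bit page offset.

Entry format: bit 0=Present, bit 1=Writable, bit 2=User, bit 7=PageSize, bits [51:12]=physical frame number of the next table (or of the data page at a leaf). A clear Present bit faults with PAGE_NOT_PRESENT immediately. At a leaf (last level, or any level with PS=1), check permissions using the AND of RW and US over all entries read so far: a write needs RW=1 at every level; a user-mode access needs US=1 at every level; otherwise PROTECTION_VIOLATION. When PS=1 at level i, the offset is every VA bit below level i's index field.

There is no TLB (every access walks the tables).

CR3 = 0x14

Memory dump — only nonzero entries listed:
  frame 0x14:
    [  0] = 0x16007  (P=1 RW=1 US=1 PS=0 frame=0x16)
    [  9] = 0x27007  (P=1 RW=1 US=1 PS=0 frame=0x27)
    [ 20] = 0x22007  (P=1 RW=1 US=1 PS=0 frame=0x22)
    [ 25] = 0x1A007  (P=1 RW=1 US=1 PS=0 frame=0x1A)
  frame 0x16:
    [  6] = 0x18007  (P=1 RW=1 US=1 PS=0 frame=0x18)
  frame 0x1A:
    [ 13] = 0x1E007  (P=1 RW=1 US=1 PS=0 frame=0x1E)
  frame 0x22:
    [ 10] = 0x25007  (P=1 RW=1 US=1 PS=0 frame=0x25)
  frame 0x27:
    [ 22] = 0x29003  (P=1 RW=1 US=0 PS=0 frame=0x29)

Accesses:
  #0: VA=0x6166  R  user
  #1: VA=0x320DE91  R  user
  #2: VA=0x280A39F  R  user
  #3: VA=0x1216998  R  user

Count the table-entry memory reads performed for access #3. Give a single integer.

Walk each access:
#0 VA=0x6166 (r,user):
  [0] read 0x14 idx=0: raw=0x16007 flags P=1 W=1 U=1 S=0
  [1] read 0x16 idx=6: raw=0x18007 flags P=1 W=1 U=1 S=0
  → PA=0x18166  (2 entries read)
#1 VA=0x320DE91 (r,user):
  [0] read 0x14 idx=25: raw=0x1A007 flags P=1 W=1 U=1 S=0
  [1] read 0x1A idx=13: raw=0x1E007 flags P=1 W=1 U=1 S=0
  → PA=0x1EE91  (2 entries read)
#2 VA=0x280A39F (r,user):
  [0] read 0x14 idx=20: raw=0x22007 flags P=1 W=1 U=1 S=0
  [1] read 0x22 idx=10: raw=0x25007 flags P=1 W=1 U=1 S=0
  → PA=0x2539F  (2 entries read)
#3 VA=0x1216998 (r,user):
  [0] read 0x14 idx=9: raw=0x27007 flags P=1 W=1 U=1 S=0
  [1] read 0x27 idx=22: raw=0x29003 flags P=1 W=1 U=0 S=0
  → PROTECTION_VIOLATION  (2 entries read)

Entries read for #3: 2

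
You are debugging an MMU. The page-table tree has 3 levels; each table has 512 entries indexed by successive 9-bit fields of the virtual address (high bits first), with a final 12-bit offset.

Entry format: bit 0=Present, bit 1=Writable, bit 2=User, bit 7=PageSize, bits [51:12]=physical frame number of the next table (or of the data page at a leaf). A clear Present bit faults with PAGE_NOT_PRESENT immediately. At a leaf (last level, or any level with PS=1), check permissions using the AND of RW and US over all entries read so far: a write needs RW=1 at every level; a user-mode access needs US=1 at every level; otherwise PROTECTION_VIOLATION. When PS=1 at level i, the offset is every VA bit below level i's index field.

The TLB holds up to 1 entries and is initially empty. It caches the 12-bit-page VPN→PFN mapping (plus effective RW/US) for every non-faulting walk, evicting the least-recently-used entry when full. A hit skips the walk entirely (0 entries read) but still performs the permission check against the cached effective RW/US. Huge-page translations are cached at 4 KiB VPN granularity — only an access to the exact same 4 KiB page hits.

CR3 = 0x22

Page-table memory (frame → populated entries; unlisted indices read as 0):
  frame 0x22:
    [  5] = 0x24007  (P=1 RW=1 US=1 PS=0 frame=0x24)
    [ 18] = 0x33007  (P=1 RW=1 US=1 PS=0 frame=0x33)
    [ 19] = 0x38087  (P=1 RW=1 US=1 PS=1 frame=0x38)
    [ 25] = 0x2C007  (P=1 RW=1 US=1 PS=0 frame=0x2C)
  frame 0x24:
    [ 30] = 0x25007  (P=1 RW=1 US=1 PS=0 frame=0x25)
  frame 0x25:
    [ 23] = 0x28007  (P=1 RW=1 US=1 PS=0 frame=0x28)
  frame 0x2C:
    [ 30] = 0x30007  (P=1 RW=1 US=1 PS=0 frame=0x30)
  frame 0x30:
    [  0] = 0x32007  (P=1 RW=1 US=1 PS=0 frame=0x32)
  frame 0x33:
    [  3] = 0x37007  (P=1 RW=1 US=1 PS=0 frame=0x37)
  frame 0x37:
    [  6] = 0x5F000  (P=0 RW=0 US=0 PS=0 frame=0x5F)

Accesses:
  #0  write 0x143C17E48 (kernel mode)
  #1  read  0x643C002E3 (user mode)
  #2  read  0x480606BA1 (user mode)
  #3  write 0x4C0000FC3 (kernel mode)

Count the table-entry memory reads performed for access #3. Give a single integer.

Trace:
#0 VA=0x143C17E48 (w,kernel):
  [0] read 0x22 idx=5: raw=0x24007 flags P=1 W=1 U=1 S=0
  [1] read 0x24 idx=30: raw=0x25007 flags P=1 W=1 U=1 S=0
  [2] read 0x25 idx=23: raw=0x28007 flags P=1 W=1 U=1 S=0
  ✓ 0x28E48  — 3 lookups
#1 VA=0x643C002E3 (r,user):
  [0] read 0x22 idx=25: raw=0x2C007 flags P=1 W=1 U=1 S=0
  [1] read 0x2C idx=30: raw=0x30007 flags P=1 W=1 U=1 S=0
  [2] read 0x30 idx=0: raw=0x32007 flags P=1 W=1 U=1 S=0
  ✓ 0x322E3  — 3 lookups
#2 VA=0x480606BA1 (r,user):
  [0] read 0x22 idx=18: raw=0x33007 flags P=1 W=1 U=1 S=0
  [1] read 0x33 idx=3: raw=0x37007 flags P=1 W=1 U=1 S=0
  [2] read 0x37 idx=6: raw=0x5F000 flags P=0 W=0 U=0 S=0
  ⇒ fault: PAGE_NOT_PRESENT  — 3 lookups
#3 VA=0x4C0000FC3 (w,kernel):
  [0] read 0x22 idx=19: raw=0x38087 flags P=1 W=1 U=1 S=1
  ✓ 0x38FC3 (huge @L0)  — 1 lookups

Entries read for #3: 1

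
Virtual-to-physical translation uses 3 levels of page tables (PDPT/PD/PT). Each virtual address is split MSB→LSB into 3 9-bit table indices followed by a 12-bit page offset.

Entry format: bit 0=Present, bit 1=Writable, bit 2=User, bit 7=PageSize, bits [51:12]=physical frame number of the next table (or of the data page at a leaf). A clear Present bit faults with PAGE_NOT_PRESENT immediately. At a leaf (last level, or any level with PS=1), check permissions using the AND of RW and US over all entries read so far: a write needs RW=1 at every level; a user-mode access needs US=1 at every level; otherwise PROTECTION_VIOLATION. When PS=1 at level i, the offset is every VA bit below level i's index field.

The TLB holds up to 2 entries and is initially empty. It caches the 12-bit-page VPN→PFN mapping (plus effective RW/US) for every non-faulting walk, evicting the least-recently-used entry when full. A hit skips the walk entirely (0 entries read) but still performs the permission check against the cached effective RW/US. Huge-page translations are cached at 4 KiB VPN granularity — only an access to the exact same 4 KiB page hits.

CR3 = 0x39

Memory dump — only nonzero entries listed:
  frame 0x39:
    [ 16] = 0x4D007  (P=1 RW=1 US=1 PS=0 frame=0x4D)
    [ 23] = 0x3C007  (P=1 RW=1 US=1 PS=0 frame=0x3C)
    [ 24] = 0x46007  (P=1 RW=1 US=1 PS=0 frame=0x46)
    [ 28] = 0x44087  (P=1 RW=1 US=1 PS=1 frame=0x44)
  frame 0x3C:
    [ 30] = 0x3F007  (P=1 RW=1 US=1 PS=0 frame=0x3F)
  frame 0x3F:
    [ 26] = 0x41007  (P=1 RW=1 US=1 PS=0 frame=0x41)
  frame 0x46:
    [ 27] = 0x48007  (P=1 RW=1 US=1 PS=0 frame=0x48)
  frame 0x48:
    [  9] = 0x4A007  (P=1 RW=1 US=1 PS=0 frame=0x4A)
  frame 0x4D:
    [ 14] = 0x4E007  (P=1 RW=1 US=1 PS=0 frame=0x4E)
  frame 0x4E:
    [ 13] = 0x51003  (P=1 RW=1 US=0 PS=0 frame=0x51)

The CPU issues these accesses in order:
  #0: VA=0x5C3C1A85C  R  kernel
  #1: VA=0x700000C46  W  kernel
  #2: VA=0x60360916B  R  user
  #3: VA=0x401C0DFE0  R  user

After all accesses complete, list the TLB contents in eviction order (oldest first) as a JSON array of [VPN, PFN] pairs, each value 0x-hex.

Walk each access:
#0 VA=0x5C3C1A85C (r,kernel):
  [0] read 0x39 idx=23: raw=0x3C007 flags P=1 W=1 U=1 S=0
  [1] read 0x3C idx=30: raw=0x3F007 flags P=1 W=1 U=1 S=0
  [2] read 0x3F idx=26: raw=0x41007 flags P=1 W=1 U=1 S=0
  → PA=0x4185C  (3 entries read)
#1 VA=0x700000C46 (w,kernel):
  [0] read 0x39 idx=28: raw=0x44087 flags P=1 W=1 U=1 S=1
  → PA=0x44C46 (huge @L0)  (1 entries read)
#2 VA=0x60360916B (r,user):
  [0] read 0x39 idx=24: raw=0x46007 flags P=1 W=1 U=1 S=0
  [1] read 0x46 idx=27: raw=0x48007 flags P=1 W=1 U=1 S=0
  [2] read 0x48 idx=9: raw=0x4A007 flags P=1 W=1 U=1 S=0
  → PA=0x4A16B  (3 entries read)
#3 VA=0x401C0DFE0 (r,user):
  [0] read 0x39 idx=16: raw=0x4D007 flags P=1 W=1 U=1 S=0
  [1] read 0x4D idx=14: raw=0x4E007 flags P=1 W=1 U=1 S=0
  [2] read 0x4E idx=13: raw=0x51003 flags P=1 W=1 U=0 S=0
  ✗ PROTECTION_VIOLATION  [3 reads]

TLB: [["0x700000", "0x44"], ["0x603609", "0x4A"]]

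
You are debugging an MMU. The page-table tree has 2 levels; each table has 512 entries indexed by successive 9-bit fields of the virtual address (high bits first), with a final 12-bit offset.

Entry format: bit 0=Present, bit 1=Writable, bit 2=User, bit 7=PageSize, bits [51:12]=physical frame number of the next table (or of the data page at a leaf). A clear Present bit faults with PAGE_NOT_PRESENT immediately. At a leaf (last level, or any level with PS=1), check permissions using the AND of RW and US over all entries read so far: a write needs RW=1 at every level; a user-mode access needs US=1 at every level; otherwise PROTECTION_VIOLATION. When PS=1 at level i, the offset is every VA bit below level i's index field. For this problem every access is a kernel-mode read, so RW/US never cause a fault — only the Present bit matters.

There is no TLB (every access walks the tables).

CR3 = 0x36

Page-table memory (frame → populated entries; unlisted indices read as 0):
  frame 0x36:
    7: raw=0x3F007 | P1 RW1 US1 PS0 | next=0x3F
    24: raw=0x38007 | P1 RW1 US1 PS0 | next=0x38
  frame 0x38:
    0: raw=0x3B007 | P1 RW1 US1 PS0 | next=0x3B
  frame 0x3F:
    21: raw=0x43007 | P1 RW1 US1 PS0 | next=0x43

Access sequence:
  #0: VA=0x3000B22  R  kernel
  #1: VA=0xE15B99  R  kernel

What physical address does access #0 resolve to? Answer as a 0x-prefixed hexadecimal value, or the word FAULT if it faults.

Trace:
#0 VA=0x3000B22 (r,kernel):
  L0 @0x36[24] → 0x38007  P=1,RW=1,US=1,PS=0
  L1 @0x38[0] → 0x3B007  P=1,RW=1,US=1,PS=0
  ✓ 0x3BB22  — 2 lookups
#1 VA=0xE15B99 (r,kernel):
  L0 @0x36[7] → 0x3F007  P=1,RW=1,US=1,PS=0
  L1 @0x3F[21] → 0x43007  P=1,RW=1,US=1,PS=0
  ✓ 0x43B99  — 2 lookups

Access #0 PA: 0x3BB22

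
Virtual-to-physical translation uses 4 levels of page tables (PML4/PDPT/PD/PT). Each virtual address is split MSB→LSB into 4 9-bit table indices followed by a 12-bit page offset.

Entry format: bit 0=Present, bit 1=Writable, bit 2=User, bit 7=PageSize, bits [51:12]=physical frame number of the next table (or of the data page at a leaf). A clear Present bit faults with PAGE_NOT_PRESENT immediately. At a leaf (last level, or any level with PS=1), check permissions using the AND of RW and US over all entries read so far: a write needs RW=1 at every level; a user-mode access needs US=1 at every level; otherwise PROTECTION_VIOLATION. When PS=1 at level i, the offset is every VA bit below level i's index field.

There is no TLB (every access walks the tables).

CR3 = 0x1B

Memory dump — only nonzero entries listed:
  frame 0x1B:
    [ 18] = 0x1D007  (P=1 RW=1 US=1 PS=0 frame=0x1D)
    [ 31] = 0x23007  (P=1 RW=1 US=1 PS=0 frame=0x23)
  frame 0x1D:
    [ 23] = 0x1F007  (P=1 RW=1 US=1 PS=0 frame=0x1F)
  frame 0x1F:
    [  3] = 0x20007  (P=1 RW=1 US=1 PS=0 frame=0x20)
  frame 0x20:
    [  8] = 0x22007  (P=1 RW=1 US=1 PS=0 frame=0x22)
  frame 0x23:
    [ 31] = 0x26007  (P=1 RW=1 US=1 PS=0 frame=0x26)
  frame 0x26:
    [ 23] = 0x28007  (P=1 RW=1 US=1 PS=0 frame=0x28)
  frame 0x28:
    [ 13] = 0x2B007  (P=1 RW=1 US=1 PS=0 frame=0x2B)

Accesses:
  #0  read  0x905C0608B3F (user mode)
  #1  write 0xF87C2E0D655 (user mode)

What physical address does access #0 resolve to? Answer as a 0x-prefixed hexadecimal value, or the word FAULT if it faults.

Trace:
#0 VA=0x905C0608B3F (r,user):
  [0] read 0x1B idx=18: raw=0x1D007 flags P=1 W=1 U=1 S=0
  [1] read 0x1D idx=23: raw=0x1F007 flags P=1 W=1 U=1 S=0
  [2] read 0x1F idx=3: raw=0x20007 flags P=1 W=1 U=1 S=0
  [3] read 0x20 idx=8: raw=0x22007 flags P=1 W=1 U=1 S=0
  ✓ 0x22B3F  — 4 lookups
#1 VA=0xF87C2E0D655 (w,user):
  [0] read 0x1B idx=31: raw=0x23007 flags P=1 W=1 U=1 S=0
  [1] read 0x23 idx=31: raw=0x26007 flags P=1 W=1 U=1 S=0
  [2] read 0x26 idx=23: raw=0x28007 flags P=1 W=1 U=1 S=0
  [3] read 0x28 idx=13: raw=0x2B007 flags P=1 W=1 U=1 S=0
  ✓ 0x2B655  — 4 lookups

Access #0 PA: 0x22B3F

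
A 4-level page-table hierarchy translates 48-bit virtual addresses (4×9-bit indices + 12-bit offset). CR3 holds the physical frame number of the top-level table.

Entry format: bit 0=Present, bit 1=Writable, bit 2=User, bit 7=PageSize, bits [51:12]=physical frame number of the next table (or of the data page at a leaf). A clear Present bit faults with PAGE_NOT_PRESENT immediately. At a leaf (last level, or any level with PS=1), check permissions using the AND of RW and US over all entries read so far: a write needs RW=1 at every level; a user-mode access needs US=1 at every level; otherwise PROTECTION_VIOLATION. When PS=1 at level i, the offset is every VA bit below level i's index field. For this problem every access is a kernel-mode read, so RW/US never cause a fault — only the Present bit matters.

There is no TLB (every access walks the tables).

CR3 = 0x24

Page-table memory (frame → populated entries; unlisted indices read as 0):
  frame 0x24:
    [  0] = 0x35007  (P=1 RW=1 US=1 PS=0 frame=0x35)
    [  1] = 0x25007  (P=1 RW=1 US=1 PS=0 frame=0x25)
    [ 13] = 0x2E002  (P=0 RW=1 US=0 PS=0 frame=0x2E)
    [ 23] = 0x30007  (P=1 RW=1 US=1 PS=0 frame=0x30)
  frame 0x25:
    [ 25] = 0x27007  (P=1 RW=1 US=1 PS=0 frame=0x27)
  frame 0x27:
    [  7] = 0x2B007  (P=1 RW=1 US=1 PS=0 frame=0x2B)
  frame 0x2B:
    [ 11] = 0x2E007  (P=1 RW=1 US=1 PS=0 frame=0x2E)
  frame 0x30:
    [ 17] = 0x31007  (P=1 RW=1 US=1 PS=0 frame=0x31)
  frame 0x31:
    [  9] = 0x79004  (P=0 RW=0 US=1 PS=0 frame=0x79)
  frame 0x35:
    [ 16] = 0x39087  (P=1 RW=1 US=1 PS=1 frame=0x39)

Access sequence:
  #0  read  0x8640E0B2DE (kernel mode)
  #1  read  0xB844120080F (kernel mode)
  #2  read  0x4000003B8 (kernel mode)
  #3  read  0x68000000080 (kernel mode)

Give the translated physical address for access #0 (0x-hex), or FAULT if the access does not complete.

Walk each access:
#0 VA=0x8640E0B2DE (r,kernel):
  lvl0: tbl 0x24, slot 1 ⇒ 0x25007 (P1/RW1/US1/PS0)
  lvl1: tbl 0x25, slot 25 ⇒ 0x27007 (P1/RW1/US1/PS0)
  lvl2: tbl 0x27, slot 7 ⇒ 0x2B007 (P1/RW1/US1/PS0)
  lvl3: tbl 0x2B, slot 11 ⇒ 0x2E007 (P1/RW1/US1/PS0)
  ✓ 0x2E2DE  — 4 lookups
#1 VA=0xB844120080F (r,kernel):
  lvl0: tbl 0x24, slot 23 ⇒ 0x30007 (P1/RW1/US1/PS0)
  lvl1: tbl 0x30, slot 17 ⇒ 0x31007 (P1/RW1/US1/PS0)
  lvl2: tbl 0x31, slot 9 ⇒ 0x79004 (P0/RW0/US1/PS0)
  ✗ PAGE_NOT_PRESENT  [3 reads]
#2 VA=0x4000003B8 (r,kernel):
  lvl0: tbl 0x24, slot 0 ⇒ 0x35007 (P1/RW1/US1/PS0)
  lvl1: tbl 0x35, slot 16 ⇒ 0x39087 (P1/RW1/US1/PS1)
  ✓ 0x393B8 (huge @L1)  — 2 lookups
#3 VA=0x68000000080 (r,kernel):
  lvl0: tbl 0x24, slot 13 ⇒ 0x2E002 (P0/RW1/US0/PS0)
  ✗ PAGE_NOT_PRESENT  [1 reads]

Access #0 PA: 0x2E2DE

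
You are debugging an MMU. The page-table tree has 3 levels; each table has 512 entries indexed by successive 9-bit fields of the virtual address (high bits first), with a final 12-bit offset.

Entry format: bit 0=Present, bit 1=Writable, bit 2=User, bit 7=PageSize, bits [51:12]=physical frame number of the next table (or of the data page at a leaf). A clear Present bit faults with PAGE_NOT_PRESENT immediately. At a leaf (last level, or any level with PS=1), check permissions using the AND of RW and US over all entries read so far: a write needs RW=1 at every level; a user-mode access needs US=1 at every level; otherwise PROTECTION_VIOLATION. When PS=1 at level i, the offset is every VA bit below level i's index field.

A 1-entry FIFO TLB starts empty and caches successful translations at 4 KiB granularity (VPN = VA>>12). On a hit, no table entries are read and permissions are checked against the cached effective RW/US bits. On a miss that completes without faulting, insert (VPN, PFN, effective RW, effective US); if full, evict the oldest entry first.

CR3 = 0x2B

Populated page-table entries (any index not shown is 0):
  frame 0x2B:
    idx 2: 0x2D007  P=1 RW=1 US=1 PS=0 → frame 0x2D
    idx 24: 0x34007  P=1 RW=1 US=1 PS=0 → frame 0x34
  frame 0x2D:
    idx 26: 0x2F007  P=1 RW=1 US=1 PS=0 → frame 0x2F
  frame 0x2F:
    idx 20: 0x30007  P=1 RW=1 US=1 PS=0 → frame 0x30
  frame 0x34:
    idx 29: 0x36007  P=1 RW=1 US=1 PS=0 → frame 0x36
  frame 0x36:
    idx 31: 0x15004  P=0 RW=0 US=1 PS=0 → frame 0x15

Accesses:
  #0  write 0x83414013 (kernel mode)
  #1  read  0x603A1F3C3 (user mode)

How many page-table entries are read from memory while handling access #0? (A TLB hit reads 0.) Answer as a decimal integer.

Trace:
#0 VA=0x83414013 (w,kernel):
  L0 @0x2B[2] → 0x2D007  P=1,RW=1,US=1,PS=0
  L1 @0x2D[26] → 0x2F007  P=1,RW=1,US=1,PS=0
  L2 @0x2F[20] → 0x30007  P=1,RW=1,US=1,PS=0
  ⇒ phys 0x30013  [3 reads]
#1 VA=0x603A1F3C3 (r,user):
  L0 @0x2B[24] → 0x34007  P=1,RW=1,US=1,PS=0
  L1 @0x34[29] → 0x36007  P=1,RW=1,US=1,PS=0
  L2 @0x36[31] → 0x15004  P=0,RW=0,US=1,PS=0
  ✗ PAGE_NOT_PRESENT  [3 reads]

Entries read for #0: 3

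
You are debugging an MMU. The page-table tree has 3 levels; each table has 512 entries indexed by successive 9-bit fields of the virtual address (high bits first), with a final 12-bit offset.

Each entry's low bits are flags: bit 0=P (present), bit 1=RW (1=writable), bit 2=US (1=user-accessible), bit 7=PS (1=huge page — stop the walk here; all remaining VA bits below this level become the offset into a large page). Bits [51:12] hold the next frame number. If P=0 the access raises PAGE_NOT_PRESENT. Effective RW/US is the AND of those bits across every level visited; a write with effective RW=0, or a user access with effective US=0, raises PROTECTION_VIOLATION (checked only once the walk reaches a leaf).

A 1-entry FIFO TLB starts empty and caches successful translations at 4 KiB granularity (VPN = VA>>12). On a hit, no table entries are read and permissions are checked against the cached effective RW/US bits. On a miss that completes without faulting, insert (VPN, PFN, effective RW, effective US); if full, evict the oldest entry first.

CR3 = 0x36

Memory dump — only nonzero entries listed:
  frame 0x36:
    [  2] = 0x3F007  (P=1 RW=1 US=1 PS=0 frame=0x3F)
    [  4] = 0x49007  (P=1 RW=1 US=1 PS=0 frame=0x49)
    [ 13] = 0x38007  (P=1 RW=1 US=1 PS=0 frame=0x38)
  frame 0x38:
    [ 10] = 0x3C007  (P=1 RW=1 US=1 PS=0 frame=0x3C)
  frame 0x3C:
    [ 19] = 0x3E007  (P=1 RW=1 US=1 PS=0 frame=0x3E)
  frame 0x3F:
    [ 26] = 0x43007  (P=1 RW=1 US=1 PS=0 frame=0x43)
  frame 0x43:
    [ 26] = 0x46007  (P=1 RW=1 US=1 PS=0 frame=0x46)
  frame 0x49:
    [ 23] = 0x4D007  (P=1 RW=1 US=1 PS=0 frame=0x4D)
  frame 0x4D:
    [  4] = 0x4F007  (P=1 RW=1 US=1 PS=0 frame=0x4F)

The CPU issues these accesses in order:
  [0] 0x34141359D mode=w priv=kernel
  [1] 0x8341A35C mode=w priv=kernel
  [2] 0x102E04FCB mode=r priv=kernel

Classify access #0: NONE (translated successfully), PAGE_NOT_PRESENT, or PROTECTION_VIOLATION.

Trace:
#0 VA=0x34141359D (w,kernel):
  L0 @0x36[13] → 0x38007  P=1,RW=1,US=1,PS=0
  L1 @0x38[10] → 0x3C007  P=1,RW=1,US=1,PS=0
  L2 @0x3C[19] → 0x3E007  P=1,RW=1,US=1,PS=0
  ⇒ phys 0x3E59D  [3 reads]
#1 VA=0x8341A35C (w,kernel):
  L0 @0x36[2] → 0x3F007  P=1,RW=1,US=1,PS=0
  L1 @0x3F[26] → 0x43007  P=1,RW=1,US=1,PS=0
  L2 @0x43[26] → 0x46007  P=1,RW=1,US=1,PS=0
  ⇒ phys 0x4635C  [3 reads]
#2 VA=0x102E04FCB (r,kernel):
  L0 @0x36[4] → 0x49007  P=1,RW=1,US=1,PS=0
  L1 @0x49[23] → 0x4D007  P=1,RW=1,US=1,PS=0
  L2 @0x4D[4] → 0x4F007  P=1,RW=1,US=1,PS=0
  ⇒ phys 0x4FFCB  [3 reads]

Access #0 fault: NONE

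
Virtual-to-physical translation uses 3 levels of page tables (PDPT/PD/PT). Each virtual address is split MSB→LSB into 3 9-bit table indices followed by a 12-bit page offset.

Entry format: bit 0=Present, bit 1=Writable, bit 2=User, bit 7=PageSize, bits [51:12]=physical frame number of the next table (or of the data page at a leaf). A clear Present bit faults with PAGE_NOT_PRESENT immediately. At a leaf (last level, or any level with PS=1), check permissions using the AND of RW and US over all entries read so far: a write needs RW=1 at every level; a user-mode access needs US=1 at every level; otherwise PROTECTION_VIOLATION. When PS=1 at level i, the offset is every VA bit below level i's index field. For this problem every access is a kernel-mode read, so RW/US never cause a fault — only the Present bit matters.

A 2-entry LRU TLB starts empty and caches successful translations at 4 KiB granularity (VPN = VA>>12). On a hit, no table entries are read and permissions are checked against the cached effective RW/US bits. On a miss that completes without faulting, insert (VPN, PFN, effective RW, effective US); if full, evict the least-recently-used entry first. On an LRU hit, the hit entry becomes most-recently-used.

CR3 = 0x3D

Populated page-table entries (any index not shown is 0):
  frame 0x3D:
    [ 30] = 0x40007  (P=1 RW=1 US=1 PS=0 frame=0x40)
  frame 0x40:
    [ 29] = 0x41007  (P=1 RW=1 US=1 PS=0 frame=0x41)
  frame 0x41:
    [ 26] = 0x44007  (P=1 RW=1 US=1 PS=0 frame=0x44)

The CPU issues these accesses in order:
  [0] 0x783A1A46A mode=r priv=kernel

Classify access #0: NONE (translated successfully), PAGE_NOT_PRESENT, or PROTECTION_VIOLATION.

Per-access translation:
#0 VA=0x783A1A46A (r,kernel):
  L0: frame=0x3D idx=30 entry=0x40007 [P=1 RW=1 US=1 PS=0]
  L1: frame=0x40 idx=29 entry=0x41007 [P=1 RW=1 US=1 PS=0]
  L2: frame=0x41 idx=26 entry=0x44007 [P=1 RW=1 US=1 PS=0]
  ✓ 0x4446A  — 3 lookups

Access #0 fault: NONE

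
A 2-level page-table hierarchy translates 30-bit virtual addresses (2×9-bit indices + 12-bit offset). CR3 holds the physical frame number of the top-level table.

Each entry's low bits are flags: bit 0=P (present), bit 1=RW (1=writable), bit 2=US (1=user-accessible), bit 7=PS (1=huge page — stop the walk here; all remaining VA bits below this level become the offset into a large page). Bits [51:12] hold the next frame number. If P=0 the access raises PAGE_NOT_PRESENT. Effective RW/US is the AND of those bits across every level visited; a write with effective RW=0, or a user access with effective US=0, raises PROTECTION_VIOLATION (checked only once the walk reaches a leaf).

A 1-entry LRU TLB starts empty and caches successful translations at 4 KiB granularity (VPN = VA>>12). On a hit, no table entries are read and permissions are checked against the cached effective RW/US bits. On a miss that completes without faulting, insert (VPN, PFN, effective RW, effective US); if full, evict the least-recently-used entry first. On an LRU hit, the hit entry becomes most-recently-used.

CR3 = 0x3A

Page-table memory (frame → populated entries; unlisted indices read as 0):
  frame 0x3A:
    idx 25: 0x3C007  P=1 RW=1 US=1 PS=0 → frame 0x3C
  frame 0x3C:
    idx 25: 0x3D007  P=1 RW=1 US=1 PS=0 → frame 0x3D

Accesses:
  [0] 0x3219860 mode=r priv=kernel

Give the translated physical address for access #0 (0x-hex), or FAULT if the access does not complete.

Per-access translation:
#0 VA=0x3219860 (r,kernel):
  L0 @0x3A[25] → 0x3C007  P=1,RW=1,US=1,PS=0
  L1 @0x3C[25] → 0x3D007  P=1,RW=1,US=1,PS=0
  ⇒ phys 0x3D860  [2 reads]

Access #0 PA: 0x3D860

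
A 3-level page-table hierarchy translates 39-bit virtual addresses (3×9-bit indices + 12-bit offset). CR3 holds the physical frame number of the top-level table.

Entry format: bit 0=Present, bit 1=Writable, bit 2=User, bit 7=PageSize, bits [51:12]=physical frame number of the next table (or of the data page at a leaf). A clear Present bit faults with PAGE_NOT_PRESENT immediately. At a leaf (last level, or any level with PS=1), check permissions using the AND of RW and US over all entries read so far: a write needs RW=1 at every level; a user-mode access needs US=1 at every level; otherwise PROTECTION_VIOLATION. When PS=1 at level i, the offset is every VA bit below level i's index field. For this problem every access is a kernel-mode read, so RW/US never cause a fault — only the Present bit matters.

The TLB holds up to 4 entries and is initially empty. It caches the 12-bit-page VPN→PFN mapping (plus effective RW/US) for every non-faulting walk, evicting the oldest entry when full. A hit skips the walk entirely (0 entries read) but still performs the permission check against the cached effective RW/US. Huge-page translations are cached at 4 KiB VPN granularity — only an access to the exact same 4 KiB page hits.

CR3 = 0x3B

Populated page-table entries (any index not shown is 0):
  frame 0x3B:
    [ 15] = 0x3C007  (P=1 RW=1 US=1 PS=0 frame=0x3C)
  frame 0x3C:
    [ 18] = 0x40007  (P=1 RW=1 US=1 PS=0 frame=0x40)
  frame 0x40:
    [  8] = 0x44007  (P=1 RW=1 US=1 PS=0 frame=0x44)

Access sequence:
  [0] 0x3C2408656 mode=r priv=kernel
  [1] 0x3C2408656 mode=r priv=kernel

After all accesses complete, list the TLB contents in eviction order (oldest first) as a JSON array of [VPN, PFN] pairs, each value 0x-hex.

Trace:
#0 VA=0x3C2408656 (r,kernel):
  L0 @0x3B[15] → 0x3C007  P=1,RW=1,US=1,PS=0
  L1 @0x3C[18] → 0x40007  P=1,RW=1,US=1,PS=0
  L2 @0x40[8] → 0x44007  P=1,RW=1,US=1,PS=0
  ✓ 0x44656  — 3 lookups
#1 VA=0x3C2408656 (r,kernel):
  TLB hit vpn=0x3C2408 → PA=0x44656

TLB: [["0x3C2408", "0x44"]]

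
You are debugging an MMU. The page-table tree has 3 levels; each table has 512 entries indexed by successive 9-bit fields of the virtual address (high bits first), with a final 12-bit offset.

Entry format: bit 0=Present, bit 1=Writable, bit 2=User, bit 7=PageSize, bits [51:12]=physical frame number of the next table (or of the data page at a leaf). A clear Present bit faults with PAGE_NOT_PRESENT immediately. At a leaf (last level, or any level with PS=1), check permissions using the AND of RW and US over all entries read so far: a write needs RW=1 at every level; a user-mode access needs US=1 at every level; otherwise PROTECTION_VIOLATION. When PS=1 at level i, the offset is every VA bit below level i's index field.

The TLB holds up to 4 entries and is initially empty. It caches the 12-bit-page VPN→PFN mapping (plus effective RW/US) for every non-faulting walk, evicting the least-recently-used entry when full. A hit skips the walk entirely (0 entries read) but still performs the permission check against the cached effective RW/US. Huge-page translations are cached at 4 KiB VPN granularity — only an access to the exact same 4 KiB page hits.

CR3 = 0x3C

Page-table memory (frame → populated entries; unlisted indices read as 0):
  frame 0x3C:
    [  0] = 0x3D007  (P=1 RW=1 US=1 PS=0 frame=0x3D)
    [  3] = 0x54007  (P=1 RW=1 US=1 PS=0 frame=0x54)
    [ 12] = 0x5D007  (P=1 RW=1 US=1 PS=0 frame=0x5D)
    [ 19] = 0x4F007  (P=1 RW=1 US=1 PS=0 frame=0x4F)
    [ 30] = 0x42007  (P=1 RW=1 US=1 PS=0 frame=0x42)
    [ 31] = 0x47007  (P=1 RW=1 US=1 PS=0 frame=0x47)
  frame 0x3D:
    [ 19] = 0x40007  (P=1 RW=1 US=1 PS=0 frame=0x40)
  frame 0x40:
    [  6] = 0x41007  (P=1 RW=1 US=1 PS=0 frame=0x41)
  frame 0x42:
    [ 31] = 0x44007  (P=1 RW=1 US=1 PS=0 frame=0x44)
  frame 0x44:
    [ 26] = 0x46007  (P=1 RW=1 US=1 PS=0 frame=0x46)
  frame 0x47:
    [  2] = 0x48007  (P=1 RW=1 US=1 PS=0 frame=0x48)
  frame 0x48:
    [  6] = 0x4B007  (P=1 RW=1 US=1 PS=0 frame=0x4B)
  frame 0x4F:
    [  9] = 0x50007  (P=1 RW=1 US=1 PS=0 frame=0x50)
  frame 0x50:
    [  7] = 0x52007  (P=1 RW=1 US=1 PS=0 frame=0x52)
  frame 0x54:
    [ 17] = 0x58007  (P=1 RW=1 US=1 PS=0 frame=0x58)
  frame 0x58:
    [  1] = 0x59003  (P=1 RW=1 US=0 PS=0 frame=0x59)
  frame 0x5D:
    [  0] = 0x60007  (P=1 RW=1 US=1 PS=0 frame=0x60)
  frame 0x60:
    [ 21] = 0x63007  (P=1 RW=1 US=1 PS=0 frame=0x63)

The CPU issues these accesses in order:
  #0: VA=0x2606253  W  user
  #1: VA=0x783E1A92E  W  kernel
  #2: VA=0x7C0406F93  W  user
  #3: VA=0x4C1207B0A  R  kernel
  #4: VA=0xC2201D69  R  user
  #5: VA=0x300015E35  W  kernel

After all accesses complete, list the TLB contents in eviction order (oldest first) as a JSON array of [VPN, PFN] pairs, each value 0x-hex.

Trace:
#0 VA=0x2606253 (w,user):
  L0: frame=0x3C idx=0 entry=0x3D007 [P=1 RW=1 US=1 PS=0]
  L1: frame=0x3D idx=19 entry=0x40007 [P=1 RW=1 US=1 PS=0]
  L2: frame=0x40 idx=6 entry=0x41007 [P=1 RW=1 US=1 PS=0]
  ⇒ phys 0x41253  [3 reads]
#1 VA=0x783E1A92E (w,kernel):
  L0: frame=0x3C idx=30 entry=0x42007 [P=1 RW=1 US=1 PS=0]
  L1: frame=0x42 idx=31 entry=0x44007 [P=1 RW=1 US=1 PS=0]
  L2: frame=0x44 idx=26 entry=0x46007 [P=1 RW=1 US=1 PS=0]
  ⇒ phys 0x4692E  [3 reads]
#2 VA=0x7C0406F93 (w,user):
  L0: frame=0x3C idx=31 entry=0x47007 [P=1 RW=1 US=1 PS=0]
  L1: frame=0x47 idx=2 entry=0x48007 [P=1 RW=1 US=1 PS=0]
  L2: frame=0x48 idx=6 entry=0x4B007 [P=1 RW=1 US=1 PS=0]
  ⇒ phys 0x4BF93  [3 reads]
#3 VA=0x4C1207B0A (r,kernel):
  L0: frame=0x3C idx=19 entry=0x4F007 [P=1 RW=1 US=1 PS=0]
  L1: frame=0x4F idx=9 entry=0x50007 [P=1 RW=1 US=1 PS=0]
  L2: frame=0x50 idx=7 entry=0x52007 [P=1 RW=1 US=1 PS=0]
  ⇒ phys 0x52B0A  [3 reads]
#4 VA=0xC2201D69 (r,user):
  L0: frame=0x3C idx=3 entry=0x54007 [P=1 RW=1 US=1 PS=0]
  L1: frame=0x54 idx=17 entry=0x58007 [P=1 RW=1 US=1 PS=0]
  L2: frame=0x58 idx=1 entry=0x59003 [P=1 RW=1 US=0 PS=0]
  → PROTECTION_VIOLATION  (3 entries read)
#5 VA=0x300015E35 (w,kernel):
  L0: frame=0x3C idx=12 entry=0x5D007 [P=1 RW=1 US=1 PS=0]
  L1: frame=0x5D idx=0 entry=0x60007 [P=1 RW=1 US=1 PS=0]
  L2: frame=0x60 idx=21 entry=0x63007 [P=1 RW=1 US=1 PS=0]
  ⇒ phys 0x63E35  [3 reads]

TLB: [["0x783E1A", "0x46"], ["0x7C0406", "0x4B"], ["0x4C1207", "0x52"], ["0x300015", "0x63"]]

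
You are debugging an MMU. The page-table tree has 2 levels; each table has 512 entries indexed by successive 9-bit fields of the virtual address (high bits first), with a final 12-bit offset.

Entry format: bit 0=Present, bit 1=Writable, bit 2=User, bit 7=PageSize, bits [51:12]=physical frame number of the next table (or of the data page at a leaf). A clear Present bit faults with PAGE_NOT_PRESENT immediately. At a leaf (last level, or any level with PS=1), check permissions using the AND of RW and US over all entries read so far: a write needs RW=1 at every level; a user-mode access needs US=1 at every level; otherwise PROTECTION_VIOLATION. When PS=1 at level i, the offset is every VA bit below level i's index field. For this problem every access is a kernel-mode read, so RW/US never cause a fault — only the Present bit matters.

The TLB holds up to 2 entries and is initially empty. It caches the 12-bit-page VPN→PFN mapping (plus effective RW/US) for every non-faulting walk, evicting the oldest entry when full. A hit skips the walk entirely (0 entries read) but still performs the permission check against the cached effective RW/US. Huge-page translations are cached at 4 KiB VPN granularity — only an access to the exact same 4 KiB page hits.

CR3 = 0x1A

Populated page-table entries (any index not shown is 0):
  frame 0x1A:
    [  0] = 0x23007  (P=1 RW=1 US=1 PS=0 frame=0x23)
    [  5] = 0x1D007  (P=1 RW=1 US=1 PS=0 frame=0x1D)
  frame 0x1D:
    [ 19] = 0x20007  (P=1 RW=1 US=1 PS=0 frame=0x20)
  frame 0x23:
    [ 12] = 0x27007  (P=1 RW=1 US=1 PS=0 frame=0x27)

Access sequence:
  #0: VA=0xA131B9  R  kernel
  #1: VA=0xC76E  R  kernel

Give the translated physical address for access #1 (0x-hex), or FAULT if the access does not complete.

Per-access translation:
#0 VA=0xA131B9 (r,kernel):
  [0] read 0x1A idx=5: raw=0x1D007 flags P=1 W=1 U=1 S=0
  [1] read 0x1D idx=19: raw=0x20007 flags P=1 W=1 U=1 S=0
  ⇒ phys 0x201B9  [2 reads]
#1 VA=0xC76E (r,kernel):
  [0] read 0x1A idx=0: raw=0x23007 flags P=1 W=1 U=1 S=0
  [1] read 0x23 idx=12: raw=0x27007 flags P=1 W=1 U=1 S=0
  ⇒ phys 0x2776E  [2 reads]

Access #1 PA: 0x2776E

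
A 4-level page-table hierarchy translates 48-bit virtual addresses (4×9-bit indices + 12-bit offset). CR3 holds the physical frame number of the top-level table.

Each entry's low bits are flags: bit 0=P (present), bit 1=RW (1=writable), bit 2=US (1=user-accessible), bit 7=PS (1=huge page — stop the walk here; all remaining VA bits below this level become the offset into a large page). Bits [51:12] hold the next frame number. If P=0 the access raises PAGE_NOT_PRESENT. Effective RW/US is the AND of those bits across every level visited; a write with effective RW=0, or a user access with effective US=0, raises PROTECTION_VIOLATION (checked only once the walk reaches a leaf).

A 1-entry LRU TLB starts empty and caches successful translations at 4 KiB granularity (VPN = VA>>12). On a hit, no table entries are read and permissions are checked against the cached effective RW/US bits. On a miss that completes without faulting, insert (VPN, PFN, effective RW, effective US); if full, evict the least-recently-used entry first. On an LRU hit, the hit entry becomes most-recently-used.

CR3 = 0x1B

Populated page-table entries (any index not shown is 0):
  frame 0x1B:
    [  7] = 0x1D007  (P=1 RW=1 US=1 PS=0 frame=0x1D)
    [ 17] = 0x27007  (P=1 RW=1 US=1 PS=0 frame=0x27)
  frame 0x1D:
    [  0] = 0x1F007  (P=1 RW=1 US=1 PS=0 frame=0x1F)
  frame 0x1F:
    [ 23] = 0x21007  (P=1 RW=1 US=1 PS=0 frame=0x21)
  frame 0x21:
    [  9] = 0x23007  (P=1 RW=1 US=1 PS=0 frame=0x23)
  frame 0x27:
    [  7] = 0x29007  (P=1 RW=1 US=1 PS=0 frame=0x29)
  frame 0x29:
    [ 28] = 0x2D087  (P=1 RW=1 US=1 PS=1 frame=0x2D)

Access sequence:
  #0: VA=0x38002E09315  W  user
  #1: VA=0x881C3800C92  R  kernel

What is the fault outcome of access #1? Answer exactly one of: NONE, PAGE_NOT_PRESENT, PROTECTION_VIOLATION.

Trace:
#0 VA=0x38002E09315 (w,user):
  L0 @0x1B[7] → 0x1D007  P=1,RW=1,US=1,PS=0
  L1 @0x1D[0] → 0x1F007  P=1,RW=1,US=1,PS=0
  L2 @0x1F[23] → 0x21007  P=1,RW=1,US=1,PS=0
  L3 @0x21[9] → 0x23007  P=1,RW=1,US=1,PS=0
  ✓ 0x23315  — 4 lookups
#1 VA=0x881C3800C92 (r,kernel):
  L0 @0x1B[17] → 0x27007  P=1,RW=1,US=1,PS=0
  L1 @0x27[7] → 0x29007  P=1,RW=1,US=1,PS=0
  L2 @0x29[28] → 0x2D087  P=1,RW=1,US=1,PS=1
  ✓ 0x2DC92 (huge @L2)  — 3 lookups

Access #1 fault: NONE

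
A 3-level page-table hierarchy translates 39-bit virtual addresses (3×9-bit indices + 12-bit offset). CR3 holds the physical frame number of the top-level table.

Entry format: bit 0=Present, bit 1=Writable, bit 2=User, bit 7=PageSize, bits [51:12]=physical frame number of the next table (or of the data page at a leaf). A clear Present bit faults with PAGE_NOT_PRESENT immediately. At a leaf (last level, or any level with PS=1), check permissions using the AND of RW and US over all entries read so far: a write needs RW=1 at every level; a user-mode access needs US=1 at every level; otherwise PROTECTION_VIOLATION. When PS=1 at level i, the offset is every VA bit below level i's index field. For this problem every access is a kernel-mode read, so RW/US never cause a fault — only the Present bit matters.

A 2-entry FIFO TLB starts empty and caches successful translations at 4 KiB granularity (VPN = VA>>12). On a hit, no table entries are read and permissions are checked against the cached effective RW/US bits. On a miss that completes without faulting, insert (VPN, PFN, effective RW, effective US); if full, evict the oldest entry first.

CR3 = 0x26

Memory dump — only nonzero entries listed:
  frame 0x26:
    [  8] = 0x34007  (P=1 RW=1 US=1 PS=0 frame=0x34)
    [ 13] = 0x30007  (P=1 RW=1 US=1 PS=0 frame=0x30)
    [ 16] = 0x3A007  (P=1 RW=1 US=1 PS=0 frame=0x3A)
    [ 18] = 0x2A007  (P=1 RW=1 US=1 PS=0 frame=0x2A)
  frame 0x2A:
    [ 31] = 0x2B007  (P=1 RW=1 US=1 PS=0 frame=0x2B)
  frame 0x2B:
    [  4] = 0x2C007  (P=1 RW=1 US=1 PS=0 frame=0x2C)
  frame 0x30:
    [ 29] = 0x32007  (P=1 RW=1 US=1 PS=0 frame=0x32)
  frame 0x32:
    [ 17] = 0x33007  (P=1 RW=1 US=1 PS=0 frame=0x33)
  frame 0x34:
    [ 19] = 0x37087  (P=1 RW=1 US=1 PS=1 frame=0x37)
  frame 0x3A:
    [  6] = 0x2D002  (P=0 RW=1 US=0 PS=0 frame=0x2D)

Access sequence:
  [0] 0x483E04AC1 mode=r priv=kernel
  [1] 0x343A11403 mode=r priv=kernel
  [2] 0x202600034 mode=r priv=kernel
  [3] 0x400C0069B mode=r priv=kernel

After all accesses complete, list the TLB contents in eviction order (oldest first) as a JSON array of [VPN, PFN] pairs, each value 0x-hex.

Trace:
#0 VA=0x483E04AC1 (r,kernel):
  [0] read 0x26 idx=18: raw=0x2A007 flags P=1 W=1 U=1 S=0
  [1] read 0x2A idx=31: raw=0x2B007 flags P=1 W=1 U=1 S=0
  [2] read 0x2B idx=4: raw=0x2C007 flags P=1 W=1 U=1 S=0
  → PA=0x2CAC1  (3 entries read)
#1 VA=0x343A11403 (r,kernel):
  [0] read 0x26 idx=13: raw=0x30007 flags P=1 W=1 U=1 S=0
  [1] read 0x30 idx=29: raw=0x32007 flags P=1 W=1 U=1 S=0
  [2] read 0x32 idx=17: raw=0x33007 flags P=1 W=1 U=1 S=0
  → PA=0x33403  (3 entries read)
#2 VA=0x202600034 (r,kernel):
  [0] read 0x26 idx=8: raw=0x34007 flags P=1 W=1 U=1 S=0
  [1] read 0x34 idx=19: raw=0x37087 flags P=1 W=1 U=1 S=1
  → PA=0x37034 (huge @L1)  (2 entries read)
#3 VA=0x400C0069B (r,kernel):
  [0] read 0x26 idx=16: raw=0x3A007 flags P=1 W=1 U=1 S=0
  [1] read 0x3A idx=6: raw=0x2D002 flags P=0 W=1 U=0 S=0
  → PAGE_NOT_PRESENT  (2 entries read)

TLB: [["0x343A11", "0x33"], ["0x202600", "0x37"]]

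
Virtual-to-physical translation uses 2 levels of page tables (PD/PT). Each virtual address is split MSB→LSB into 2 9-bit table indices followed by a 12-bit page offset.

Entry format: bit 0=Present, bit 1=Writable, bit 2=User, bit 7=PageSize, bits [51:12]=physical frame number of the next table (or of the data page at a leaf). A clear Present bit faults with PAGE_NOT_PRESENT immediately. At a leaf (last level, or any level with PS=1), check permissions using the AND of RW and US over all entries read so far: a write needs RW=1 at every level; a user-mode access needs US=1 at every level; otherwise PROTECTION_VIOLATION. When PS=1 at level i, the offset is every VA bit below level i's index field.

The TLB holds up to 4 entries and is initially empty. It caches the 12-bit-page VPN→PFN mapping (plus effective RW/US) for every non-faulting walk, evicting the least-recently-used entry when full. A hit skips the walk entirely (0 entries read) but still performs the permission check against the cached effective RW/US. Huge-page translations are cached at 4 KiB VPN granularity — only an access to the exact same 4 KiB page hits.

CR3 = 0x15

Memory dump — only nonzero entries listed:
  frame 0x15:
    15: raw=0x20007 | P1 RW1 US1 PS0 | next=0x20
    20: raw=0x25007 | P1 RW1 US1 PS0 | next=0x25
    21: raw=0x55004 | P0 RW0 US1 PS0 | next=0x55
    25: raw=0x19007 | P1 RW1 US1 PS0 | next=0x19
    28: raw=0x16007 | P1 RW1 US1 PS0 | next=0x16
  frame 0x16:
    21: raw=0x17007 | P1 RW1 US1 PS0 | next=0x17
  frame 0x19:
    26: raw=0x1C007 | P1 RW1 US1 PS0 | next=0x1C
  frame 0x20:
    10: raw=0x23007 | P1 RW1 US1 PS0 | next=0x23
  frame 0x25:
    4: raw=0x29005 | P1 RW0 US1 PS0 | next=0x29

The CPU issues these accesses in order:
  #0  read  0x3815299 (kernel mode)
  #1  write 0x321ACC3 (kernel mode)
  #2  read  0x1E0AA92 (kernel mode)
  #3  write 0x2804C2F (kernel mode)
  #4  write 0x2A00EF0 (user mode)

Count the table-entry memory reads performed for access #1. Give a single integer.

Per-access translation:
#0 VA=0x3815299 (r,kernel):
  L0 @0x15[28] → 0x16007  P=1,RW=1,US=1,PS=0
  L1 @0x16[21] → 0x17007  P=1,RW=1,US=1,PS=0
  → PA=0x17299  (2 entries read)
#1 VA=0x321ACC3 (w,kernel):
  L0 @0x15[25] → 0x19007  P=1,RW=1,US=1,PS=0
  L1 @0x19[26] → 0x1C007  P=1,RW=1,US=1,PS=0
  → PA=0x1CCC3  (2 entries read)
#2 VA=0x1E0AA92 (r,kernel):
  L0 @0x15[15] → 0x20007  P=1,RW=1,US=1,PS=0
  L1 @0x20[10] → 0x23007  P=1,RW=1,US=1,PS=0
  → PA=0x23A92  (2 entries read)
#3 VA=0x2804C2F (w,kernel):
  L0 @0x15[20] → 0x25007  P=1,RW=1,US=1,PS=0
  L1 @0x25[4] → 0x29005  P=1,RW=0,US=1,PS=0
  ⇒ fault: PROTECTION_VIOLATION  — 2 lookups
#4 VA=0x2A00EF0 (w,user):
  L0 @0x15[21] → 0x55004  P=0,RW=0,US=1,PS=0
  ⇒ fault: PAGE_NOT_PRESENT  — 1 lookups

Entries read for #1: 2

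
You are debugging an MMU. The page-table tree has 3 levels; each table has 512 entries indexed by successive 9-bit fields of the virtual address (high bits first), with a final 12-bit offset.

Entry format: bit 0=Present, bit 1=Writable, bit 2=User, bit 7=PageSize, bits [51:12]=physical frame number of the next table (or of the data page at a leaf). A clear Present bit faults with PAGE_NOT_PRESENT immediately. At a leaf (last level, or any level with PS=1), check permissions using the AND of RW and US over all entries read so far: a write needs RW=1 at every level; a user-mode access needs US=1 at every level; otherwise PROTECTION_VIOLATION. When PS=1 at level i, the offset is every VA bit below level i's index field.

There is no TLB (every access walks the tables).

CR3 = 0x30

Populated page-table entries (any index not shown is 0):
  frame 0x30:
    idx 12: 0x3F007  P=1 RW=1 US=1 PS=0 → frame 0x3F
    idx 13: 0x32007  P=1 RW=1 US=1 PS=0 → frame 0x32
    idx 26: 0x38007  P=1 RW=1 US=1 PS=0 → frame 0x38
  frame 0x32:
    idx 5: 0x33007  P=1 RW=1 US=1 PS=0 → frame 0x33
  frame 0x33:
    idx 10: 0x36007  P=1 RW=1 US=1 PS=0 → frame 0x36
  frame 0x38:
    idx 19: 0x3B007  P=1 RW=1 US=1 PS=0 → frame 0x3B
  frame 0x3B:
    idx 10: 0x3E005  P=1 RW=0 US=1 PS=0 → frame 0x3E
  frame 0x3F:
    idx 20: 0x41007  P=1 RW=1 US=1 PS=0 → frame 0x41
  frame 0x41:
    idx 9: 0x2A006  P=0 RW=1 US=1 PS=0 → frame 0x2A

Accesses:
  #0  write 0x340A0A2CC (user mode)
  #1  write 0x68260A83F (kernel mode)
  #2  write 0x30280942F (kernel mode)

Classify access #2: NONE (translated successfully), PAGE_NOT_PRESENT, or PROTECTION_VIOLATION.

Walk each access:
#0 VA=0x340A0A2CC (w,user):
  [0] read 0x30 idx=13: raw=0x32007 flags P=1 W=1 U=1 S=0
  [1] read 0x32 idx=5: raw=0x33007 flags P=1 W=1 U=1 S=0
  [2] read 0x33 idx=10: raw=0x36007 flags P=1 W=1 U=1 S=0
  ✓ 0x362CC  — 3 lookups
#1 VA=0x68260A83F (w,kernel):
  [0] read 0x30 idx=26: raw=0x38007 flags P=1 W=1 U=1 S=0
  [1] read 0x38 idx=19: raw=0x3B007 flags P=1 W=1 U=1 S=0
  [2] read 0x3B idx=10: raw=0x3E005 flags P=1 W=0 U=1 S=0
  ✗ PROTECTION_VIOLATION  [3 reads]
#2 VA=0x30280942F (w,kernel):
  [0] read 0x30 idx=12: raw=0x3F007 flags P=1 W=1 U=1 S=0
  [1] read 0x3F idx=20: raw=0x41007 flags P=1 W=1 U=1 S=0
  [2] read 0x41 idx=9: raw=0x2A006 flags P=0 W=1 U=1 S=0
  ✗ PAGE_NOT_PRESENT  [3 reads]

Access #2 fault: PAGE_NOT_PRESENT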